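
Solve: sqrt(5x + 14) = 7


Square both sides: 5x + 14 = 7^2 = 49
5x = 49 - 14 = 35
x = 7
Check: sqrt(5*7 + 14) = sqrt(49) = 7 ✓

x = 7


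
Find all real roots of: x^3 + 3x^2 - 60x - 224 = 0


Let p(x) = x^3 + 3x^2 - 60x - 224. By the rational root theorem (leading coefficient 1), any rational root is an integer divisor of 224: try ±1, ±2, ... in turn.
Test x = 1: value = -280 ≠ 0.
Test x = -1: value = -162 ≠ 0.
Test x = 2: value = -324 ≠ 0.
Test x = -2: value = -100 ≠ 0.
Test x = 4: value = -352 ≠ 0.
Test x = -4: value = 0 ✓, so (x + 4) is a factor.
Synthetic division by (x + 4): bring down 1; 1(-4) + 3 = -1; (-1)(-4) - 60 = -56; (-56)(-4) - 224 = 0 → quotient x^2 - x - 56, remainder 0.
Solve the quadratic x^2 - x - 56 = 0: discriminant = (-1)^2 - 4(1)(-56) = 1 + 224 = 225.
sqrt(225) = 15, so x = (1 ± 15)/2: x = 8 or x = -7.

x = -7, x = -4, x = 8


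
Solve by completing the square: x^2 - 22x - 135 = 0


Start: x^2 - 22x - 135 = 0
Move constant: x^2 - 22x = 135
Half of -22 is -11, squared is 121
Add 121 to both sides: x^2 - 22x + 121 = 256
(x - 11)^2 = 256
x - 11 = ±16
x = 11 + 16 = 27 or x = 11 - 16 = -5

x = -5, x = 27


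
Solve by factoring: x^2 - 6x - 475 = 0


We need two numbers that multiply to -475 and add to -6.
Those numbers are 19 and -25 (since 19 * (-25) = -475 and 19 + (-25) = -6).
So x^2 - 6x - 475 = (x + 19)(x - 25) = 0
Setting each factor to zero: x = -19 or x = 25

x = -19, x = 25


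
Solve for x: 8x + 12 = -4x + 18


Starting with: 8x + 12 = -4x + 18
Move all x terms to left: (8 + 4)x = 18 - 12
Simplify: 12x = 6
Divide both sides by 12: x = 1/2

x = 1/2


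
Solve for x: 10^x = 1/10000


Express both sides with the same base.
1/10000 = 10^(-4)
Since the bases match: x = -4

x = -4


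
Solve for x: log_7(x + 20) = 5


Convert to exponential form: x + 20 = 7^5 = 16807
x = 16807 - 20 = 16787
Check: log_7(16787 + 20) = log_7(16807) = log_7(16807) = 5 ✓

x = 16787


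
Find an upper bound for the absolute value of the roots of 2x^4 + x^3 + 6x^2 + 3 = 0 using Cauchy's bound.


Cauchy's bound: all roots r satisfy |r| <= 1 + max(|a_i/a_n|) for i = 0,...,n-1
where a_n is the leading coefficient.

Coefficients: [2, 1, 6, 0, 3]
Leading coefficient a_n = 2
Ratios |a_i/a_n|: 1/2, 3, 0, 3/2
Maximum ratio: 3
Cauchy's bound: |r| <= 1 + 3 = 4

Upper bound = 4


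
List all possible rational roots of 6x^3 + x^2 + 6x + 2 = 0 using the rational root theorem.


Rational root theorem: possible roots are ±p/q where:
  p divides the constant term (2): p ∈ {1, 2}
  q divides the leading coefficient (6): q ∈ {1, 2, 3, 6}

All possible rational roots: -2, -1, -2/3, -1/2, -1/3, -1/6, 1/6, 1/3, 1/2, 2/3, 1, 2

-2, -1, -2/3, -1/2, -1/3, -1/6, 1/6, 1/3, 1/2, 2/3, 1, 2


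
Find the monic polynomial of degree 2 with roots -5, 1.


A monic polynomial with roots -5, 1 is:
p(x) = (x + 5)(x - 1)
After multiplying by (x + 5): x + 5
After multiplying by (x - 1): x^2 + 4x - 5

x^2 + 4x - 5


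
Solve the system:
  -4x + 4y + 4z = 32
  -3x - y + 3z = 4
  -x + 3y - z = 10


Using Cramer's rule. Expand each determinant along the first row.
D  = (-4)*[(-1)*(-1) - 3*3] - 4*[(-3)*(-1) - 3*(-1)] + 4*[(-3)*3 - (-1)*(-1)]
  = (-4)*(-8) - 4*(6) + 4*(-10) = -32
Dx = 32*[(-1)*(-1) - 3*3] - 4*[4*(-1) - 3*10] + 4*[4*3 - (-1)*10]
  = 32*(-8) - 4*(-34) + 4*(22) = -32
Dy = (-4)*[4*(-1) - 3*10] - 32*[(-3)*(-1) - 3*(-1)] + 4*[(-3)*10 - 4*(-1)]
  = (-4)*(-34) - 32*(6) + 4*(-26) = -160
Dz = (-4)*[(-1)*10 - 4*3] - 4*[(-3)*10 - 4*(-1)] + 32*[(-3)*3 - (-1)*(-1)]
  = (-4)*(-22) - 4*(-26) + 32*(-10) = -128
x = Dx/D = -32/-32 = 1, y = Dy/D = -160/-32 = 5, z = Dz/D = -128/-32 = 4
Check eq1: (-4)(1) + (4)(5) + (4)(4) = 32 = 32 ✓
Check eq2: (-3)(1) + (-1)(5) + (3)(4) = 4 = 4 ✓
Check eq3: (-1)(1) + (3)(5) + (-1)(4) = 10 = 10 ✓

x = 1, y = 5, z = 4


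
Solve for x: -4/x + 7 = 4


Subtract 7 from both sides: -4/x = -3
Multiply both sides by x: -4 = -3 * x
Divide by -3: x = 4/3

x = 4/3


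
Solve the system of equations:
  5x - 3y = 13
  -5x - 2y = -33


Using Cramer's rule:
Determinant D = (5)(-2) - (-5)(-3) = -10 - 15 = -25
Dx = (13)(-2) - (-33)(-3) = -26 - 99 = -125
Dy = (5)(-33) - (-5)(13) = -165 + 65 = -100
x = Dx/D = -125/-25 = 5
y = Dy/D = -100/-25 = 4

x = 5, y = 4


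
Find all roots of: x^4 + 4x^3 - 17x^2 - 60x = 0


The constant term is 0, so x = 0 is a root. Factor out x:
  x^3 + 4x^2 - 17x - 60 = 0
Let p(x) = x^3 + 4x^2 - 17x - 60. By the rational root theorem (leading coefficient 1), any rational root is an integer divisor of 60: try ±1, ±2, ... in turn.
Test x = 1: value = -72 ≠ 0.
Test x = -1: value = -40 ≠ 0.
Test x = 2: value = -70 ≠ 0.
Test x = -2: value = -18 ≠ 0.
Test x = 3: value = -48 ≠ 0.
Test x = -3: value = 0 ✓, so (x + 3) is a factor.
Synthetic division by (x + 3): bring down 1; 1(-3) + 4 = 1; 1(-3) - 17 = -20; (-20)(-3) - 60 = 0 → quotient x^2 + x - 20, remainder 0.
Solve the quadratic x^2 + x - 20 = 0: discriminant = 1^2 - 4(1)(-20) = 1 + 80 = 81.
sqrt(81) = 9, so x = (-1 ± 9)/2: x = 4 or x = -5.
Collecting all roots found:

x = -5, x = -3, x = 0, x = 4


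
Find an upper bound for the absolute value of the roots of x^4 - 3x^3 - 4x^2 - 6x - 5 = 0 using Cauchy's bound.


Cauchy's bound: all roots r satisfy |r| <= 1 + max(|a_i/a_n|) for i = 0,...,n-1
where a_n is the leading coefficient.

Coefficients: [1, -3, -4, -6, -5]
Leading coefficient a_n = 1
Ratios |a_i/a_n|: 3, 4, 6, 5
Maximum ratio: 6
Cauchy's bound: |r| <= 1 + 6 = 7

Upper bound = 7


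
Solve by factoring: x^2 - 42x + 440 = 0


We need two numbers that multiply to 440 and add to -42.
Those numbers are -22 and -20 (since (-22) * (-20) = 440 and (-22) + (-20) = -42).
So x^2 - 42x + 440 = (x - 22)(x - 20) = 0
Setting each factor to zero: x = 22 or x = 20

x = 20, x = 22


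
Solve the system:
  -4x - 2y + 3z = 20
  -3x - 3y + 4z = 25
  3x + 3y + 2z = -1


Using Cramer's rule. Expand each determinant along the first row.
D  = (-4)*[(-3)*2 - 4*3] - (-2)*[(-3)*2 - 4*3] + 3*[(-3)*3 - (-3)*3]
  = (-4)*(-18) - (-2)*(-18) + 3*(0) = 36
Dx = 20*[(-3)*2 - 4*3] - (-2)*[25*2 - 4*(-1)] + 3*[25*3 - (-3)*(-1)]
  = 20*(-18) - (-2)*(54) + 3*(72) = -36
Dy = (-4)*[25*2 - 4*(-1)] - 20*[(-3)*2 - 4*3] + 3*[(-3)*(-1) - 25*3]
  = (-4)*(54) - 20*(-18) + 3*(-72) = -72
Dz = (-4)*[(-3)*(-1) - 25*3] - (-2)*[(-3)*(-1) - 25*3] + 20*[(-3)*3 - (-3)*3]
  = (-4)*(-72) - (-2)*(-72) + 20*(0) = 144
x = Dx/D = -36/36 = -1, y = Dy/D = -72/36 = -2, z = Dz/D = 144/36 = 4
Check eq1: (-4)(-1) + (-2)(-2) + (3)(4) = 20 = 20 ✓
Check eq2: (-3)(-1) + (-3)(-2) + (4)(4) = 25 = 25 ✓
Check eq3: (3)(-1) + (3)(-2) + (2)(4) = -1 = -1 ✓

x = -1, y = -2, z = 4


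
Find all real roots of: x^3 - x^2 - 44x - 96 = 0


Let p(x) = x^3 - x^2 - 44x - 96. By the rational root theorem (leading coefficient 1), any rational root is an integer divisor of 96: try ±1, ±2, ... in turn.
Test x = 1: value = -140 ≠ 0.
Test x = -1: value = -54 ≠ 0.
Test x = 2: value = -180 ≠ 0.
Test x = -2: value = -20 ≠ 0.
Test x = 3: value = -210 ≠ 0.
Test x = -3: value = 0 ✓, so (x + 3) is a factor.
Synthetic division by (x + 3): bring down 1; 1(-3) - 1 = -4; (-4)(-3) - 44 = -32; (-32)(-3) - 96 = 0 → quotient x^2 - 4x - 32, remainder 0.
Solve the quadratic x^2 - 4x - 32 = 0: discriminant = (-4)^2 - 4(1)(-32) = 16 + 128 = 144.
sqrt(144) = 12, so x = (4 ± 12)/2: x = 8 or x = -4.

x = -4, x = -3, x = 8


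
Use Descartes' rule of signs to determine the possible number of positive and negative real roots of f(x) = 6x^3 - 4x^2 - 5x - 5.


Descartes' rule of signs:

For positive roots, count sign changes in f(x) = 6x^3 - 4x^2 - 5x - 5:
Signs of coefficients: +, -, -, -
Number of sign changes: 1
Possible positive real roots: 1

For negative roots, examine f(-x) = -6x^3 - 4x^2 + 5x - 5:
Signs of coefficients: -, -, +, -
Number of sign changes: 2
Possible negative real roots: 2, 0

Positive roots: 1; Negative roots: 2 or 0


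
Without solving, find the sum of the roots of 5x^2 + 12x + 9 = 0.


By Vieta's formulas for ax^2 + bx + c = 0:
  Sum of roots = -b/a
  Product of roots = c/a

Here a = 5, b = 12, c = 9
Sum = -(12)/5 = -12/5
Product = 9/5 = 9/5

Sum = -12/5


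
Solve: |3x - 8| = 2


An absolute value equation |expr| = 2 gives two cases:
Case 1: 3x - 8 = 2
  3x = 10, so x = 10/3
Case 2: 3x - 8 = -2
  3x = 6, so x = 2

x = 2, x = 10/3


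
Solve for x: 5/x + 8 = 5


Subtract 8 from both sides: 5/x = -3
Multiply both sides by x: 5 = -3 * x
Divide by -3: x = -5/3

x = -5/3


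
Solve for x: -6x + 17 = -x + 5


Starting with: -6x + 17 = -x + 5
Move all x terms to left: (-6 + 1)x = 5 - 17
Simplify: -5x = -12
Divide both sides by -5: x = 12/5

x = 12/5


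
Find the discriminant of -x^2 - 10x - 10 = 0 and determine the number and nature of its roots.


For ax^2 + bx + c = 0, discriminant D = b^2 - 4ac
Here a = -1, b = -10, c = -10
D = (-10)^2 - 4(-1)(-10) = 100 - 40 = 60

D = 60 > 0 but not a perfect square
The equation has 2 distinct real irrational roots.

Discriminant = 60, 2 distinct real irrational roots


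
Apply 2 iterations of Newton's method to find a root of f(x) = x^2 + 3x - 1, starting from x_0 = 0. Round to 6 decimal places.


Newton's method: x_(n+1) = x_n - f(x_n)/f'(x_n)
f(x) = x^2 + 3x - 1
f'(x) = 2x + 3

Iteration 1:
  f(0.000000) = -1.000000
  f'(0.000000) = 3.000000
  x_1 = 0.000000 - (-1.000000)/(3.000000) = 0.333333

Iteration 2:
  f(0.333333) = 0.111111
  f'(0.333333) = 3.666667
  x_2 = 0.333333 - (0.111111)/(3.666667) = 0.303030

x_2 = 0.303030


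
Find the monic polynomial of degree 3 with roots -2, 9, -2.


A monic polynomial with roots -2, 9, -2 is:
p(x) = (x + 2)(x - 9)(x + 2)
After multiplying by (x + 2): x + 2
After multiplying by (x - 9): x^2 - 7x - 18
After multiplying by (x + 2): x^3 - 5x^2 - 32x - 36

x^3 - 5x^2 - 32x - 36


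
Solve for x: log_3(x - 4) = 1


Convert to exponential form: x - 4 = 3^1 = 3
x = 3 + 4 = 7
Check: log_3(7 - 4) = log_3(3) = log_3(3) = 1 ✓

x = 7


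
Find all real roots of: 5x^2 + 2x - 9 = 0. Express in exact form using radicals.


Using the quadratic formula: x = (-b ± sqrt(b^2 - 4ac)) / (2a)
Here a = 5, b = 2, c = -9
Discriminant = b^2 - 4ac = 2^2 - 4(5)(-9) = 4 + 180 = 184
Since discriminant = 184 > 0, there are two real roots.
x = (-2 ± 2*sqrt(46)) / 10
Simplifying: x = (-1 ± sqrt(46)) / 5
Numerically: x ≈ 1.1565 or x ≈ -1.5565

x = (-1 + sqrt(46)) / 5 or x = (-1 - sqrt(46)) / 5


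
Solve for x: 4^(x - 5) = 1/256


Express both sides with the same base.
1/256 = 4^(-4)
Since the bases match, equate exponents: x - 5 = -4
So x = -4 - (-5) = 1

x = 1


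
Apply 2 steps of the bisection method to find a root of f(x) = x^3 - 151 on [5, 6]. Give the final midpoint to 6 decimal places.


f(x) = x^3 - 151
f(5) = -26 < 0
f(6) = 65 > 0

Step 1: midpoint = (5.000000 + 6.000000)/2 = 5.500000
  f(5.500000) = 15.375000
  f(mid) > 0, so root is in [5.000000, 5.500000]

Step 2: midpoint = (5.000000 + 5.500000)/2 = 5.250000
  f(5.250000) = -6.296875
  f(mid) < 0, so root is in [5.250000, 5.500000]

midpoint = 5.250000


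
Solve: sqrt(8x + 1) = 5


Square both sides: 8x + 1 = 5^2 = 25
8x = 25 - 1 = 24
x = 3
Check: sqrt(8*3 + 1) = sqrt(25) = 5 ✓

x = 3


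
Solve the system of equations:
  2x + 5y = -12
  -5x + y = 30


Using Cramer's rule:
Determinant D = (2)(1) - (-5)(5) = 2 + 25 = 27
Dx = (-12)(1) - (30)(5) = -12 - 150 = -162
Dy = (2)(30) - (-5)(-12) = 60 - 60 = 0
x = Dx/D = -162/27 = -6
y = Dy/D = 0/27 = 0

x = -6, y = 0


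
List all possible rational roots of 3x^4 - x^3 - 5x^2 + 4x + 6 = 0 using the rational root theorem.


Rational root theorem: possible roots are ±p/q where:
  p divides the constant term (6): p ∈ {1, 2, 3, 6}
  q divides the leading coefficient (3): q ∈ {1, 3}

All possible rational roots: -6, -3, -2, -1, -2/3, -1/3, 1/3, 2/3, 1, 2, 3, 6

-6, -3, -2, -1, -2/3, -1/3, 1/3, 2/3, 1, 2, 3, 6


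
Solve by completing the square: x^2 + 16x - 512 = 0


Start: x^2 + 16x - 512 = 0
Move constant: x^2 + 16x = 512
Half of 16 is 8, squared is 64
Add 64 to both sides: x^2 + 16x + 64 = 576
(x + 8)^2 = 576
x + 8 = ±24
x = -8 + 24 = 16 or x = -8 - 24 = -32

x = -32, x = 16


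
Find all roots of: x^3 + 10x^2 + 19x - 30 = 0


Let p(x) = x^3 + 10x^2 + 19x - 30. By the rational root theorem (leading coefficient 1), any rational root is an integer divisor of 30: try ±1, ±2, ... in turn.
Test x = 1: value = 0 ✓, so (x - 1) is a factor.
Synthetic division by (x - 1): bring down 1; 1(1) + 10 = 11; 11(1) + 19 = 30; 30(1) - 30 = 0 → quotient x^2 + 11x + 30, remainder 0.
Solve the quadratic x^2 + 11x + 30 = 0: discriminant = 11^2 - 4(1)(30) = 121 - 120 = 1.
sqrt(1) = 1, so x = (-11 ± 1)/2: x = -5 or x = -6.
Collecting all roots found:

x = -6, x = -5, x = 1


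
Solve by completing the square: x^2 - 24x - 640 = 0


Start: x^2 - 24x - 640 = 0
Move constant: x^2 - 24x = 640
Half of -24 is -12, squared is 144
Add 144 to both sides: x^2 - 24x + 144 = 784
(x - 12)^2 = 784
x - 12 = ±28
x = 12 + 28 = 40 or x = 12 - 28 = -16

x = -16, x = 40


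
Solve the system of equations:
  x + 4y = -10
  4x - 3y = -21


Using Cramer's rule:
Determinant D = (1)(-3) - (4)(4) = -3 - 16 = -19
Dx = (-10)(-3) - (-21)(4) = 30 + 84 = 114
Dy = (1)(-21) - (4)(-10) = -21 + 40 = 19
x = Dx/D = 114/-19 = -6
y = Dy/D = 19/-19 = -1

x = -6, y = -1


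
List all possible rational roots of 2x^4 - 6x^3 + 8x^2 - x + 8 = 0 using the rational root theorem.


Rational root theorem: possible roots are ±p/q where:
  p divides the constant term (8): p ∈ {1, 2, 4, 8}
  q divides the leading coefficient (2): q ∈ {1, 2}

All possible rational roots: -8, -4, -2, -1, -1/2, 1/2, 1, 2, 4, 8

-8, -4, -2, -1, -1/2, 1/2, 1, 2, 4, 8


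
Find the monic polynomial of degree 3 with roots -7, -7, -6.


A monic polynomial with roots -7, -7, -6 is:
p(x) = (x + 7)(x + 7)(x + 6)
After multiplying by (x + 7): x + 7
After multiplying by (x + 7): x^2 + 14x + 49
After multiplying by (x + 6): x^3 + 20x^2 + 133x + 294

x^3 + 20x^2 + 133x + 294


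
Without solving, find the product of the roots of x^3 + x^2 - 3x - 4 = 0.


By Vieta's formulas for x^3 + bx^2 + cx + d = 0:
  r1 + r2 + r3 = -b/a = -1
  r1*r2 + r1*r3 + r2*r3 = c/a = -3
  r1*r2*r3 = -d/a = 4


Product = 4


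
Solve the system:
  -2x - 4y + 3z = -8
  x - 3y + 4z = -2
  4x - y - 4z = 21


Using Cramer's rule. Expand each determinant along the first row.
D  = (-2)*[(-3)*(-4) - 4*(-1)] - (-4)*[1*(-4) - 4*4] + 3*[1*(-1) - (-3)*4]
  = (-2)*(16) - (-4)*(-20) + 3*(11) = -79
Dx = (-8)*[(-3)*(-4) - 4*(-1)] - (-4)*[(-2)*(-4) - 4*21] + 3*[(-2)*(-1) - (-3)*21]
  = (-8)*(16) - (-4)*(-76) + 3*(65) = -237
Dy = (-2)*[(-2)*(-4) - 4*21] - (-8)*[1*(-4) - 4*4] + 3*[1*21 - (-2)*4]
  = (-2)*(-76) - (-8)*(-20) + 3*(29) = 79
Dz = (-2)*[(-3)*21 - (-2)*(-1)] - (-4)*[1*21 - (-2)*4] + (-8)*[1*(-1) - (-3)*4]
  = (-2)*(-65) - (-4)*(29) + (-8)*(11) = 158
x = Dx/D = -237/-79 = 3, y = Dy/D = 79/-79 = -1, z = Dz/D = 158/-79 = -2
Check eq1: (-2)(3) + (-4)(-1) + (3)(-2) = -8 = -8 ✓
Check eq2: (1)(3) + (-3)(-1) + (4)(-2) = -2 = -2 ✓
Check eq3: (4)(3) + (-1)(-1) + (-4)(-2) = 21 = 21 ✓

x = 3, y = -1, z = -2


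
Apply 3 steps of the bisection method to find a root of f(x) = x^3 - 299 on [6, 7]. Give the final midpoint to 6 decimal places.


f(x) = x^3 - 299
f(6) = -83 < 0
f(7) = 44 > 0

Step 1: midpoint = (6.000000 + 7.000000)/2 = 6.500000
  f(6.500000) = -24.375000
  f(mid) < 0, so root is in [6.500000, 7.000000]

Step 2: midpoint = (6.500000 + 7.000000)/2 = 6.750000
  f(6.750000) = 8.546875
  f(mid) > 0, so root is in [6.500000, 6.750000]

Step 3: midpoint = (6.500000 + 6.750000)/2 = 6.625000
  f(6.625000) = -8.224609
  f(mid) < 0, so root is in [6.625000, 6.750000]

midpoint = 6.625000


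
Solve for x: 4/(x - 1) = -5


Multiply both sides by (x - 1): 4 = -5(x - 1)
Distribute: 4 = -5x + 5
-5x = 4 - 5 = -1
x = 1/5

x = 1/5


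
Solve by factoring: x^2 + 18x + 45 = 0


We need two numbers that multiply to 45 and add to 18.
Those numbers are 3 and 15 (since 3 * 15 = 45 and 3 + 15 = 18).
So x^2 + 18x + 45 = (x + 3)(x + 15) = 0
Setting each factor to zero: x = -3 or x = -15

x = -15, x = -3


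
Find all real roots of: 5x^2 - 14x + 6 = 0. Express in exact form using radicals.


Using the quadratic formula: x = (-b ± sqrt(b^2 - 4ac)) / (2a)
Here a = 5, b = -14, c = 6
Discriminant = b^2 - 4ac = (-14)^2 - 4(5)(6) = 196 - 120 = 76
Since discriminant = 76 > 0, there are two real roots.
x = (14 ± 2*sqrt(19)) / 10
Simplifying: x = (7 ± sqrt(19)) / 5
Numerically: x ≈ 2.2718 or x ≈ 0.5282

x = (7 + sqrt(19)) / 5 or x = (7 - sqrt(19)) / 5


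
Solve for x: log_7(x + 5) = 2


Convert to exponential form: x + 5 = 7^2 = 49
x = 49 - 5 = 44
Check: log_7(44 + 5) = log_7(49) = log_7(49) = 2 ✓

x = 44


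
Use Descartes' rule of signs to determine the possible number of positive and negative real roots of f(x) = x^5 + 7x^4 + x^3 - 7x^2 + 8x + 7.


Descartes' rule of signs:

For positive roots, count sign changes in f(x) = x^5 + 7x^4 + x^3 - 7x^2 + 8x + 7:
Signs of coefficients: +, +, +, -, +, +
Number of sign changes: 2
Possible positive real roots: 2, 0

For negative roots, examine f(-x) = -x^5 + 7x^4 - x^3 - 7x^2 - 8x + 7:
Signs of coefficients: -, +, -, -, -, +
Number of sign changes: 3
Possible negative real roots: 3, 1

Positive roots: 2 or 0; Negative roots: 3 or 1


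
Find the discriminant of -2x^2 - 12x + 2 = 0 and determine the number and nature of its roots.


For ax^2 + bx + c = 0, discriminant D = b^2 - 4ac
Here a = -2, b = -12, c = 2
D = (-12)^2 - 4(-2)(2) = 144 + 16 = 160

D = 160 > 0 but not a perfect square
The equation has 2 distinct real irrational roots.

Discriminant = 160, 2 distinct real irrational roots


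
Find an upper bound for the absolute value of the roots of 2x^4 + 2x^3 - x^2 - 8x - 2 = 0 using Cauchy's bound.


Cauchy's bound: all roots r satisfy |r| <= 1 + max(|a_i/a_n|) for i = 0,...,n-1
where a_n is the leading coefficient.

Coefficients: [2, 2, -1, -8, -2]
Leading coefficient a_n = 2
Ratios |a_i/a_n|: 1, 1/2, 4, 1
Maximum ratio: 4
Cauchy's bound: |r| <= 1 + 4 = 5

Upper bound = 5


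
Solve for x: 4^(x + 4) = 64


Express both sides with the same base.
64 = 4^3
Since the bases match, equate exponents: x + 4 = 3
So x = 3 - (4) = -1

x = -1


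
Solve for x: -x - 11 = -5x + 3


Starting with: -x - 11 = -5x + 3
Move all x terms to left: (-1 + 5)x = 3 + 11
Simplify: 4x = 14
Divide both sides by 4: x = 7/2

x = 7/2


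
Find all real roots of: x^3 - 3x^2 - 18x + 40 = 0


Let p(x) = x^3 - 3x^2 - 18x + 40. By the rational root theorem (leading coefficient 1), any rational root is an integer divisor of 40: try ±1, ±2, ... in turn.
Test x = 1: value = 20 ≠ 0.
Test x = -1: value = 54 ≠ 0.
Test x = 2: value = 0 ✓, so (x - 2) is a factor.
Synthetic division by (x - 2): bring down 1; 1(2) - 3 = -1; (-1)(2) - 18 = -20; (-20)(2) + 40 = 0 → quotient x^2 - x - 20, remainder 0.
Solve the quadratic x^2 - x - 20 = 0: discriminant = (-1)^2 - 4(1)(-20) = 1 + 80 = 81.
sqrt(81) = 9, so x = (1 ± 9)/2: x = 5 or x = -4.

x = -4, x = 2, x = 5


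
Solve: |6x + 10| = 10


An absolute value equation |expr| = 10 gives two cases:
Case 1: 6x + 10 = 10
  6x = 0, so x = 0
Case 2: 6x + 10 = -10
  6x = -20, so x = -10/3

x = -10/3, x = 0


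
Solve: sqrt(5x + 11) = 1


Square both sides: 5x + 11 = 1^2 = 1
5x = 1 - 11 = -10
x = -2
Check: sqrt(5*(-2) + 11) = sqrt(1) = 1 ✓

x = -2


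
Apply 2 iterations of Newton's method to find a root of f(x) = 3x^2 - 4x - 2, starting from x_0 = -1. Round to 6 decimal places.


Newton's method: x_(n+1) = x_n - f(x_n)/f'(x_n)
f(x) = 3x^2 - 4x - 2
f'(x) = 6x - 4

Iteration 1:
  f(-1.000000) = 5.000000
  f'(-1.000000) = -10.000000
  x_1 = -1.000000 - (5.000000)/(-10.000000) = -0.500000

Iteration 2:
  f(-0.500000) = 0.750000
  f'(-0.500000) = -7.000000
  x_2 = -0.500000 - (0.750000)/(-7.000000) = -0.392857

x_2 = -0.392857


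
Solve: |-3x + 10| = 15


An absolute value equation |expr| = 15 gives two cases:
Case 1: -3x + 10 = 15
  -3x = 5, so x = -5/3
Case 2: -3x + 10 = -15
  -3x = -25, so x = 25/3

x = -5/3, x = 25/3


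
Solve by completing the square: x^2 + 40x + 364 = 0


Start: x^2 + 40x + 364 = 0
Move constant: x^2 + 40x = -364
Half of 40 is 20, squared is 400
Add 400 to both sides: x^2 + 40x + 400 = 36
(x + 20)^2 = 36
x + 20 = ±6
x = -20 + 6 = -14 or x = -20 - 6 = -26

x = -26, x = -14


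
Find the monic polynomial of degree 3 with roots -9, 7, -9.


A monic polynomial with roots -9, 7, -9 is:
p(x) = (x + 9)(x - 7)(x + 9)
After multiplying by (x + 9): x + 9
After multiplying by (x - 7): x^2 + 2x - 63
After multiplying by (x + 9): x^3 + 11x^2 - 45x - 567

x^3 + 11x^2 - 45x - 567


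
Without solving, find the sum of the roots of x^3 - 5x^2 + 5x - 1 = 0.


By Vieta's formulas for x^3 + bx^2 + cx + d = 0:
  r1 + r2 + r3 = -b/a = 5
  r1*r2 + r1*r3 + r2*r3 = c/a = 5
  r1*r2*r3 = -d/a = 1


Sum = 5


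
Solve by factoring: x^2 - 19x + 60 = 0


We need two numbers that multiply to 60 and add to -19.
Those numbers are -15 and -4 (since (-15) * (-4) = 60 and (-15) + (-4) = -19).
So x^2 - 19x + 60 = (x - 15)(x - 4) = 0
Setting each factor to zero: x = 15 or x = 4

x = 4, x = 15


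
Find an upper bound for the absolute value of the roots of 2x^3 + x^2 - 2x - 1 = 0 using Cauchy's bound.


Cauchy's bound: all roots r satisfy |r| <= 1 + max(|a_i/a_n|) for i = 0,...,n-1
where a_n is the leading coefficient.

Coefficients: [2, 1, -2, -1]
Leading coefficient a_n = 2
Ratios |a_i/a_n|: 1/2, 1, 1/2
Maximum ratio: 1
Cauchy's bound: |r| <= 1 + 1 = 2

Upper bound = 2


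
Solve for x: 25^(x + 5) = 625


Express both sides with the same base.
625 = 25^2
Since the bases match, equate exponents: x + 5 = 2
So x = 2 - (5) = -3

x = -3


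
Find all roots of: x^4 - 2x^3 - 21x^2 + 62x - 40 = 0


Let p(x) = x^4 - 2x^3 - 21x^2 + 62x - 40. By the rational root theorem (leading coefficient 1), any rational root is an integer divisor of 40: try ±1, ±2, ... in turn.
Test x = 1: value = 0 ✓, so (x - 1) is a factor.
Synthetic division by (x - 1): bring down 1; 1(1) - 2 = -1; (-1)(1) - 21 = -22; (-22)(1) + 62 = 40; 40(1) - 40 = 0 → quotient x^3 - x^2 - 22x + 40, remainder 0.
Continue with the quotient x^3 - x^2 - 22x + 40 (candidates must divide 40; re-test x = 1 first in case it repeats).
Test x = 1: value = 18 ≠ 0.
Test x = -1: value = 60 ≠ 0.
Test x = 2: value = 0 ✓, so (x - 2) is a factor.
Synthetic division by (x - 2): bring down 1; 1(2) - 1 = 1; 1(2) - 22 = -20; (-20)(2) + 40 = 0 → quotient x^2 + x - 20, remainder 0.
Solve the quadratic x^2 + x - 20 = 0: discriminant = 1^2 - 4(1)(-20) = 1 + 80 = 81.
sqrt(81) = 9, so x = (-1 ± 9)/2: x = 4 or x = -5.
Collecting all roots found:

x = -5, x = 1, x = 2, x = 4


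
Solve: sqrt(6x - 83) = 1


Square both sides: 6x - 83 = 1^2 = 1
6x = 1 + 83 = 84
x = 14
Check: sqrt(6*14 - 83) = sqrt(1) = 1 ✓

x = 14


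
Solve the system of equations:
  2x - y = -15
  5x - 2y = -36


Using Cramer's rule:
Determinant D = (2)(-2) - (5)(-1) = -4 + 5 = 1
Dx = (-15)(-2) - (-36)(-1) = 30 - 36 = -6
Dy = (2)(-36) - (5)(-15) = -72 + 75 = 3
x = Dx/D = -6/1 = -6
y = Dy/D = 3/1 = 3

x = -6, y = 3


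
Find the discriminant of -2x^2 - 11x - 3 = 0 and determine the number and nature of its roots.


For ax^2 + bx + c = 0, discriminant D = b^2 - 4ac
Here a = -2, b = -11, c = -3
D = (-11)^2 - 4(-2)(-3) = 121 - 24 = 97

D = 97 > 0 but not a perfect square
The equation has 2 distinct real irrational roots.

Discriminant = 97, 2 distinct real irrational roots


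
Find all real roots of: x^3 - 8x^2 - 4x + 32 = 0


Let p(x) = x^3 - 8x^2 - 4x + 32. By the rational root theorem (leading coefficient 1), any rational root is an integer divisor of 32: try ±1, ±2, ... in turn.
Test x = 1: value = 21 ≠ 0.
Test x = -1: value = 27 ≠ 0.
Test x = 2: value = 0 ✓, so (x - 2) is a factor.
Synthetic division by (x - 2): bring down 1; 1(2) - 8 = -6; (-6)(2) - 4 = -16; (-16)(2) + 32 = 0 → quotient x^2 - 6x - 16, remainder 0.
Solve the quadratic x^2 - 6x - 16 = 0: discriminant = (-6)^2 - 4(1)(-16) = 36 + 64 = 100.
sqrt(100) = 10, so x = (6 ± 10)/2: x = 8 or x = -2.

x = -2, x = 2, x = 8


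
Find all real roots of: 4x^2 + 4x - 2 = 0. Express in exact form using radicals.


Using the quadratic formula: x = (-b ± sqrt(b^2 - 4ac)) / (2a)
Here a = 4, b = 4, c = -2
Discriminant = b^2 - 4ac = 4^2 - 4(4)(-2) = 16 + 32 = 48
Since discriminant = 48 > 0, there are two real roots.
x = (-4 ± 4*sqrt(3)) / 8
Simplifying: x = (-1 ± sqrt(3)) / 2
Numerically: x ≈ 0.3660 or x ≈ -1.3660

x = (-1 + sqrt(3)) / 2 or x = (-1 - sqrt(3)) / 2


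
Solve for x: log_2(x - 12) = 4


Convert to exponential form: x - 12 = 2^4 = 16
x = 16 + 12 = 28
Check: log_2(28 - 12) = log_2(16) = log_2(16) = 4 ✓

x = 28


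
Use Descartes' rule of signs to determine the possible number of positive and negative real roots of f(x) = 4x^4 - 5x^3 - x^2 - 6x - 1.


Descartes' rule of signs:

For positive roots, count sign changes in f(x) = 4x^4 - 5x^3 - x^2 - 6x - 1:
Signs of coefficients: +, -, -, -, -
Number of sign changes: 1
Possible positive real roots: 1

For negative roots, examine f(-x) = 4x^4 + 5x^3 - x^2 + 6x - 1:
Signs of coefficients: +, +, -, +, -
Number of sign changes: 3
Possible negative real roots: 3, 1

Positive roots: 1; Negative roots: 3 or 1


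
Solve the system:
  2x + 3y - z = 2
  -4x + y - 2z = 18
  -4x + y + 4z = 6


Using Cramer's rule. Expand each determinant along the first row.
D  = 2*[1*4 - (-2)*1] - 3*[(-4)*4 - (-2)*(-4)] + (-1)*[(-4)*1 - 1*(-4)]
  = 2*(6) - 3*(-24) + (-1)*(0) = 84
Dx = 2*[1*4 - (-2)*1] - 3*[18*4 - (-2)*6] + (-1)*[18*1 - 1*6]
  = 2*(6) - 3*(84) + (-1)*(12) = -252
Dy = 2*[18*4 - (-2)*6] - 2*[(-4)*4 - (-2)*(-4)] + (-1)*[(-4)*6 - 18*(-4)]
  = 2*(84) - 2*(-24) + (-1)*(48) = 168
Dz = 2*[1*6 - 18*1] - 3*[(-4)*6 - 18*(-4)] + 2*[(-4)*1 - 1*(-4)]
  = 2*(-12) - 3*(48) + 2*(0) = -168
x = Dx/D = -252/84 = -3, y = Dy/D = 168/84 = 2, z = Dz/D = -168/84 = -2
Check eq1: (2)(-3) + (3)(2) + (-1)(-2) = 2 = 2 ✓
Check eq2: (-4)(-3) + (1)(2) + (-2)(-2) = 18 = 18 ✓
Check eq3: (-4)(-3) + (1)(2) + (4)(-2) = 6 = 6 ✓

x = -3, y = 2, z = -2


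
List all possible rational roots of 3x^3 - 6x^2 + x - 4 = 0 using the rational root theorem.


Rational root theorem: possible roots are ±p/q where:
  p divides the constant term (-4): p ∈ {1, 2, 4}
  q divides the leading coefficient (3): q ∈ {1, 3}

All possible rational roots: -4, -2, -4/3, -1, -2/3, -1/3, 1/3, 2/3, 1, 4/3, 2, 4

-4, -2, -4/3, -1, -2/3, -1/3, 1/3, 2/3, 1, 4/3, 2, 4


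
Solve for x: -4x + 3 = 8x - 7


Starting with: -4x + 3 = 8x - 7
Move all x terms to left: (-4 - 8)x = -7 - 3
Simplify: -12x = -10
Divide both sides by -12: x = 5/6

x = 5/6


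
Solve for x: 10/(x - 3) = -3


Multiply both sides by (x - 3): 10 = -3(x - 3)
Distribute: 10 = -3x + 9
-3x = 10 - 9 = 1
x = -1/3

x = -1/3


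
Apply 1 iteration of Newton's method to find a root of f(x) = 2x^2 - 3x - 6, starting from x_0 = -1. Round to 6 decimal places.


Newton's method: x_(n+1) = x_n - f(x_n)/f'(x_n)
f(x) = 2x^2 - 3x - 6
f'(x) = 4x - 3

Iteration 1:
  f(-1.000000) = -1.000000
  f'(-1.000000) = -7.000000
  x_1 = -1.000000 - (-1.000000)/(-7.000000) = -1.142857

x_1 = -1.142857


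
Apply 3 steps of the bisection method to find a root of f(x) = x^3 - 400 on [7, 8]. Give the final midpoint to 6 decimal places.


f(x) = x^3 - 400
f(7) = -57 < 0
f(8) = 112 > 0

Step 1: midpoint = (7.000000 + 8.000000)/2 = 7.500000
  f(7.500000) = 21.875000
  f(mid) > 0, so root is in [7.000000, 7.500000]

Step 2: midpoint = (7.000000 + 7.500000)/2 = 7.250000
  f(7.250000) = -18.921875
  f(mid) < 0, so root is in [7.250000, 7.500000]

Step 3: midpoint = (7.250000 + 7.500000)/2 = 7.375000
  f(7.375000) = 1.130859
  f(mid) > 0, so root is in [7.250000, 7.375000]

midpoint = 7.375000


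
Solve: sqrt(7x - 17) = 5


Square both sides: 7x - 17 = 5^2 = 25
7x = 25 + 17 = 42
x = 6
Check: sqrt(7*6 - 17) = sqrt(25) = 5 ✓

x = 6


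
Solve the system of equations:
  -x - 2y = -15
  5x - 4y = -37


Using Cramer's rule:
Determinant D = (-1)(-4) - (5)(-2) = 4 + 10 = 14
Dx = (-15)(-4) - (-37)(-2) = 60 - 74 = -14
Dy = (-1)(-37) - (5)(-15) = 37 + 75 = 112
x = Dx/D = -14/14 = -1
y = Dy/D = 112/14 = 8

x = -1, y = 8


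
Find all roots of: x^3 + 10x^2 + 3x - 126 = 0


Let p(x) = x^3 + 10x^2 + 3x - 126. By the rational root theorem (leading coefficient 1), any rational root is an integer divisor of 126: try ±1, ±2, ... in turn.
Test x = 1: value = -112 ≠ 0.
Test x = -1: value = -120 ≠ 0.
Test x = 2: value = -72 ≠ 0.
Test x = -2: value = -100 ≠ 0.
Test x = 3: value = 0 ✓, so (x - 3) is a factor.
Synthetic division by (x - 3): bring down 1; 1(3) + 10 = 13; 13(3) + 3 = 42; 42(3) - 126 = 0 → quotient x^2 + 13x + 42, remainder 0.
Solve the quadratic x^2 + 13x + 42 = 0: discriminant = 13^2 - 4(1)(42) = 169 - 168 = 1.
sqrt(1) = 1, so x = (-13 ± 1)/2: x = -6 or x = -7.
Collecting all roots found:

x = -7, x = -6, x = 3


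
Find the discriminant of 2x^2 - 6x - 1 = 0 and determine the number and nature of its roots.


For ax^2 + bx + c = 0, discriminant D = b^2 - 4ac
Here a = 2, b = -6, c = -1
D = (-6)^2 - 4(2)(-1) = 36 + 8 = 44

D = 44 > 0 but not a perfect square
The equation has 2 distinct real irrational roots.

Discriminant = 44, 2 distinct real irrational roots


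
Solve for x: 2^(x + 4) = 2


Express both sides with the same base.
2 = 2^1
Since the bases match, equate exponents: x + 4 = 1
So x = 1 - (4) = -3

x = -3


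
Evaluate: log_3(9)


We need the exponent such that 3^? = 9
3^2 = 9
Therefore log_3(9) = 2

2


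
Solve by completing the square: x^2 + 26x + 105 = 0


Start: x^2 + 26x + 105 = 0
Move constant: x^2 + 26x = -105
Half of 26 is 13, squared is 169
Add 169 to both sides: x^2 + 26x + 169 = 64
(x + 13)^2 = 64
x + 13 = ±8
x = -13 + 8 = -5 or x = -13 - 8 = -21

x = -21, x = -5


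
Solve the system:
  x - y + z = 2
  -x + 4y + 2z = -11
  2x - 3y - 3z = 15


Using Cramer's rule. Expand each determinant along the first row.
D  = 1*[4*(-3) - 2*(-3)] - (-1)*[(-1)*(-3) - 2*2] + 1*[(-1)*(-3) - 4*2]
  = 1*(-6) - (-1)*(-1) + 1*(-5) = -12
Dx = 2*[4*(-3) - 2*(-3)] - (-1)*[(-11)*(-3) - 2*15] + 1*[(-11)*(-3) - 4*15]
  = 2*(-6) - (-1)*(3) + 1*(-27) = -36
Dy = 1*[(-11)*(-3) - 2*15] - 2*[(-1)*(-3) - 2*2] + 1*[(-1)*15 - (-11)*2]
  = 1*(3) - 2*(-1) + 1*(7) = 12
Dz = 1*[4*15 - (-11)*(-3)] - (-1)*[(-1)*15 - (-11)*2] + 2*[(-1)*(-3) - 4*2]
  = 1*(27) - (-1)*(7) + 2*(-5) = 24
x = Dx/D = -36/-12 = 3, y = Dy/D = 12/-12 = -1, z = Dz/D = 24/-12 = -2
Check eq1: (1)(3) + (-1)(-1) + (1)(-2) = 2 = 2 ✓
Check eq2: (-1)(3) + (4)(-1) + (2)(-2) = -11 = -11 ✓
Check eq3: (2)(3) + (-3)(-1) + (-3)(-2) = 15 = 15 ✓

x = 3, y = -1, z = -2


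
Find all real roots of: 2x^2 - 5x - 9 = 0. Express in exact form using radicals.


Using the quadratic formula: x = (-b ± sqrt(b^2 - 4ac)) / (2a)
Here a = 2, b = -5, c = -9
Discriminant = b^2 - 4ac = (-5)^2 - 4(2)(-9) = 25 + 72 = 97
Since discriminant = 97 > 0, there are two real roots.
x = (5 ± sqrt(97)) / 4
Numerically: x ≈ 3.7122 or x ≈ -1.2122

x = (5 + sqrt(97)) / 4 or x = (5 - sqrt(97)) / 4


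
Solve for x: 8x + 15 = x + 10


Starting with: 8x + 15 = x + 10
Move all x terms to left: (8 - 1)x = 10 - 15
Simplify: 7x = -5
Divide both sides by 7: x = -5/7

x = -5/7


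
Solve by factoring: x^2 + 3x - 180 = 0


We need two numbers that multiply to -180 and add to 3.
Those numbers are -12 and 15 (since (-12) * 15 = -180 and (-12) + 15 = 3).
So x^2 + 3x - 180 = (x - 12)(x + 15) = 0
Setting each factor to zero: x = 12 or x = -15

x = -15, x = 12


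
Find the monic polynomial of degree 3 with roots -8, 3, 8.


A monic polynomial with roots -8, 3, 8 is:
p(x) = (x + 8)(x - 3)(x - 8)
After multiplying by (x + 8): x + 8
After multiplying by (x - 3): x^2 + 5x - 24
After multiplying by (x - 8): x^3 - 3x^2 - 64x + 192

x^3 - 3x^2 - 64x + 192


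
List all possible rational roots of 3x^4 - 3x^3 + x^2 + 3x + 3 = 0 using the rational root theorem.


Rational root theorem: possible roots are ±p/q where:
  p divides the constant term (3): p ∈ {1, 3}
  q divides the leading coefficient (3): q ∈ {1, 3}

All possible rational roots: -3, -1, -1/3, 1/3, 1, 3

-3, -1, -1/3, 1/3, 1, 3


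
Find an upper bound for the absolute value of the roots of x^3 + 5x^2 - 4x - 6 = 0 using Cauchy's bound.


Cauchy's bound: all roots r satisfy |r| <= 1 + max(|a_i/a_n|) for i = 0,...,n-1
where a_n is the leading coefficient.

Coefficients: [1, 5, -4, -6]
Leading coefficient a_n = 1
Ratios |a_i/a_n|: 5, 4, 6
Maximum ratio: 6
Cauchy's bound: |r| <= 1 + 6 = 7

Upper bound = 7


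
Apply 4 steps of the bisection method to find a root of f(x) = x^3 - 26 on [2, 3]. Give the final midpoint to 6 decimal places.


f(x) = x^3 - 26
f(2) = -18 < 0
f(3) = 1 > 0

Step 1: midpoint = (2.000000 + 3.000000)/2 = 2.500000
  f(2.500000) = -10.375000
  f(mid) < 0, so root is in [2.500000, 3.000000]

Step 2: midpoint = (2.500000 + 3.000000)/2 = 2.750000
  f(2.750000) = -5.203125
  f(mid) < 0, so root is in [2.750000, 3.000000]

Step 3: midpoint = (2.750000 + 3.000000)/2 = 2.875000
  f(2.875000) = -2.236328
  f(mid) < 0, so root is in [2.875000, 3.000000]

Step 4: midpoint = (2.875000 + 3.000000)/2 = 2.937500
  f(2.937500) = -0.652588
  f(mid) < 0, so root is in [2.937500, 3.000000]

midpoint = 2.937500


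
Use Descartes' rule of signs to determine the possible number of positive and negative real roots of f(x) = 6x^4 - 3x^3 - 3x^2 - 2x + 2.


Descartes' rule of signs:

For positive roots, count sign changes in f(x) = 6x^4 - 3x^3 - 3x^2 - 2x + 2:
Signs of coefficients: +, -, -, -, +
Number of sign changes: 2
Possible positive real roots: 2, 0

For negative roots, examine f(-x) = 6x^4 + 3x^3 - 3x^2 + 2x + 2:
Signs of coefficients: +, +, -, +, +
Number of sign changes: 2
Possible negative real roots: 2, 0

Positive roots: 2 or 0; Negative roots: 2 or 0


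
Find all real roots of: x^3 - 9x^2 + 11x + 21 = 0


Let p(x) = x^3 - 9x^2 + 11x + 21. By the rational root theorem (leading coefficient 1), any rational root is an integer divisor of 21: try ±1, ±2, ... in turn.
Test x = 1: value = 24 ≠ 0.
Test x = -1: value = 0 ✓, so (x + 1) is a factor.
Synthetic division by (x + 1): bring down 1; 1(-1) - 9 = -10; (-10)(-1) + 11 = 21; 21(-1) + 21 = 0 → quotient x^2 - 10x + 21, remainder 0.
Solve the quadratic x^2 - 10x + 21 = 0: discriminant = (-10)^2 - 4(1)(21) = 100 - 84 = 16.
sqrt(16) = 4, so x = (10 ± 4)/2: x = 7 or x = 3.

x = -1, x = 3, x = 7


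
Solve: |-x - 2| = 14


An absolute value equation |expr| = 14 gives two cases:
Case 1: -x - 2 = 14
  -x = 16, so x = -16
Case 2: -x - 2 = -14
  -x = -12, so x = 12

x = -16, x = 12


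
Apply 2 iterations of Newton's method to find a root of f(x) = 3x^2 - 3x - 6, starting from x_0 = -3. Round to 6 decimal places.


Newton's method: x_(n+1) = x_n - f(x_n)/f'(x_n)
f(x) = 3x^2 - 3x - 6
f'(x) = 6x - 3

Iteration 1:
  f(-3.000000) = 30.000000
  f'(-3.000000) = -21.000000
  x_1 = -3.000000 - (30.000000)/(-21.000000) = -1.571429

Iteration 2:
  f(-1.571429) = 6.122449
  f'(-1.571429) = -12.428571
  x_2 = -1.571429 - (6.122449)/(-12.428571) = -1.078818

x_2 = -1.078818


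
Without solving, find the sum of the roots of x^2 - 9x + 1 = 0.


By Vieta's formulas for ax^2 + bx + c = 0:
  Sum of roots = -b/a
  Product of roots = c/a

Here a = 1, b = -9, c = 1
Sum = -(-9)/1 = 9
Product = 1/1 = 1

Sum = 9


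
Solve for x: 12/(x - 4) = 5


Multiply both sides by (x - 4): 12 = 5(x - 4)
Distribute: 12 = 5x - 20
5x = 12 + 20 = 32
x = 32/5

x = 32/5


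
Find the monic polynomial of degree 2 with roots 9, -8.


A monic polynomial with roots 9, -8 is:
p(x) = (x - 9)(x + 8)
After multiplying by (x - 9): x - 9
After multiplying by (x + 8): x^2 - x - 72

x^2 - x - 72


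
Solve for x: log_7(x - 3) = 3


Convert to exponential form: x - 3 = 7^3 = 343
x = 343 + 3 = 346
Check: log_7(346 - 3) = log_7(343) = log_7(343) = 3 ✓

x = 346


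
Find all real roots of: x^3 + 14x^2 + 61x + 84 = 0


Let p(x) = x^3 + 14x^2 + 61x + 84. By the rational root theorem (leading coefficient 1), any rational root is an integer divisor of 84: try ±1, ±2, ... in turn.
Test x = 1: value = 160 ≠ 0.
Test x = -1: value = 36 ≠ 0.
Test x = 2: value = 270 ≠ 0.
Test x = -2: value = 10 ≠ 0.
Test x = 3: value = 420 ≠ 0.
Test x = -3: value = 0 ✓, so (x + 3) is a factor.
Synthetic division by (x + 3): bring down 1; 1(-3) + 14 = 11; 11(-3) + 61 = 28; 28(-3) + 84 = 0 → quotient x^2 + 11x + 28, remainder 0.
Solve the quadratic x^2 + 11x + 28 = 0: discriminant = 11^2 - 4(1)(28) = 121 - 112 = 9.
sqrt(9) = 3, so x = (-11 ± 3)/2: x = -4 or x = -7.

x = -7, x = -4, x = -3


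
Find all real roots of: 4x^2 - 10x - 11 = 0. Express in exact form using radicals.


Using the quadratic formula: x = (-b ± sqrt(b^2 - 4ac)) / (2a)
Here a = 4, b = -10, c = -11
Discriminant = b^2 - 4ac = (-10)^2 - 4(4)(-11) = 100 + 176 = 276
Since discriminant = 276 > 0, there are two real roots.
x = (10 ± 2*sqrt(69)) / 8
Simplifying: x = (5 ± sqrt(69)) / 4
Numerically: x ≈ 3.3267 or x ≈ -0.8267

x = (5 + sqrt(69)) / 4 or x = (5 - sqrt(69)) / 4


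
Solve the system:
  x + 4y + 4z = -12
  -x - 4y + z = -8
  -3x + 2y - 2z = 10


Using Cramer's rule. Expand each determinant along the first row.
D  = 1*[(-4)*(-2) - 1*2] - 4*[(-1)*(-2) - 1*(-3)] + 4*[(-1)*2 - (-4)*(-3)]
  = 1*(6) - 4*(5) + 4*(-14) = -70
Dx = (-12)*[(-4)*(-2) - 1*2] - 4*[(-8)*(-2) - 1*10] + 4*[(-8)*2 - (-4)*10]
  = (-12)*(6) - 4*(6) + 4*(24) = 0
Dy = 1*[(-8)*(-2) - 1*10] - (-12)*[(-1)*(-2) - 1*(-3)] + 4*[(-1)*10 - (-8)*(-3)]
  = 1*(6) - (-12)*(5) + 4*(-34) = -70
Dz = 1*[(-4)*10 - (-8)*2] - 4*[(-1)*10 - (-8)*(-3)] + (-12)*[(-1)*2 - (-4)*(-3)]
  = 1*(-24) - 4*(-34) + (-12)*(-14) = 280
x = Dx/D = 0/-70 = 0, y = Dy/D = -70/-70 = 1, z = Dz/D = 280/-70 = -4
Check eq1: (1)(0) + (4)(1) + (4)(-4) = -12 = -12 ✓
Check eq2: (-1)(0) + (-4)(1) + (1)(-4) = -8 = -8 ✓
Check eq3: (-3)(0) + (2)(1) + (-2)(-4) = 10 = 10 ✓

x = 0, y = 1, z = -4


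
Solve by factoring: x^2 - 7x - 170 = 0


We need two numbers that multiply to -170 and add to -7.
Those numbers are -17 and 10 (since (-17) * 10 = -170 and (-17) + 10 = -7).
So x^2 - 7x - 170 = (x - 17)(x + 10) = 0
Setting each factor to zero: x = 17 or x = -10

x = -10, x = 17


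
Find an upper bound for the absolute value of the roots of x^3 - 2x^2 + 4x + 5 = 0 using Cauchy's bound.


Cauchy's bound: all roots r satisfy |r| <= 1 + max(|a_i/a_n|) for i = 0,...,n-1
where a_n is the leading coefficient.

Coefficients: [1, -2, 4, 5]
Leading coefficient a_n = 1
Ratios |a_i/a_n|: 2, 4, 5
Maximum ratio: 5
Cauchy's bound: |r| <= 1 + 5 = 6

Upper bound = 6


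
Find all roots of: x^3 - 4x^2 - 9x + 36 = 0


Let p(x) = x^3 - 4x^2 - 9x + 36. By the rational root theorem (leading coefficient 1), any rational root is an integer divisor of 36: try ±1, ±2, ... in turn.
Test x = 1: value = 24 ≠ 0.
Test x = -1: value = 40 ≠ 0.
Test x = 2: value = 10 ≠ 0.
Test x = -2: value = 30 ≠ 0.
Test x = 3: value = 0 ✓, so (x - 3) is a factor.
Synthetic division by (x - 3): bring down 1; 1(3) - 4 = -1; (-1)(3) - 9 = -12; (-12)(3) + 36 = 0 → quotient x^2 - x - 12, remainder 0.
Solve the quadratic x^2 - x - 12 = 0: discriminant = (-1)^2 - 4(1)(-12) = 1 + 48 = 49.
sqrt(49) = 7, so x = (1 ± 7)/2: x = 4 or x = -3.
Collecting all roots found:

x = -3, x = 3, x = 4


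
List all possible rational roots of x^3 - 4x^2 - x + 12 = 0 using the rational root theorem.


Rational root theorem: possible roots are ±p/q where:
  p divides the constant term (12): p ∈ {1, 2, 3, 4, 6, 12}
  q divides the leading coefficient (1): q ∈ {1}

All possible rational roots: -12, -6, -4, -3, -2, -1, 1, 2, 3, 4, 6, 12

-12, -6, -4, -3, -2, -1, 1, 2, 3, 4, 6, 12
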